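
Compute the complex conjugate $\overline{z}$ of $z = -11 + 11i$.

If z = a + bi, then conjugate(z) = a - bi
conjugate(-11 + 11i) = -11 - 11i


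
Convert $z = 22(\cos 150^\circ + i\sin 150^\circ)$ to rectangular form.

a = r cos θ = 22 * -sqrt(3)/2 = -11*sqrt(3)
b = r sin θ = 22 * 1/2 = 11
z = -11*sqrt(3) + 11i


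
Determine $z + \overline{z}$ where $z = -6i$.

z + conjugate(z) = (a + bi) + (a - bi) = 2a
= 2 * 0 = 0


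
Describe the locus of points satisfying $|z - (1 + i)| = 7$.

|z - z0| = r describes a circle centered at z0 with radius r
Here z0 = 1 + i and r = 7
Locus: Circle centered at (1, 1) with radius 7


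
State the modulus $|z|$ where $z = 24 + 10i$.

|z| = sqrt(a^2 + b^2) = sqrt(24^2 + 10^2) = sqrt(676) = 26


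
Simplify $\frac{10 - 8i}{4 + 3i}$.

Multiply numerator and denominator by conjugate (4 - 3i):
= (10 - 8i)(4 - 3i) / (4^2 + 3^2)
= (16 - 62i) / 25
= 16/25 - (62/25)i


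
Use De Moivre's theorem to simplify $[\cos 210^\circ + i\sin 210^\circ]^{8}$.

By De Moivre: z^n = r^n(cos(nθ) + i sin(nθ))
= 1^8(cos(8*210°) + i sin(8*210°))
= 1(cos 240° + i sin 240°)
= -1/2 - (sqrt(3)/2)i


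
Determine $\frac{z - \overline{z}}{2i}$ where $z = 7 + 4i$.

z - conjugate(z) = 2bi
(z - conjugate(z))/(2i) = 2bi/(2i) = b = 4


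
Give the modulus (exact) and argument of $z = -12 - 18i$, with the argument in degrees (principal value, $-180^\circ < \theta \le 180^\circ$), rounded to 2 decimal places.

|z| = sqrt((-12)^2 + (-18)^2) = sqrt(468)
arg(z) = arctan(b/a) = arctan(-18/-12) (quadrant-adjusted) = -123.69°


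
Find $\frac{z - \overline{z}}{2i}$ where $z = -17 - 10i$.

z - conjugate(z) = 2bi
(z - conjugate(z))/(2i) = 2bi/(2i) = b = -10


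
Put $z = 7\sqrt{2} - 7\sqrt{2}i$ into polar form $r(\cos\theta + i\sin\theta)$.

r = |z| = sqrt(a^2 + b^2) = sqrt((7*sqrt(2))^2 + (-7*sqrt(2))^2) = sqrt(98 + 98) = sqrt(196) = 14
θ = arctan(b/a) = arctan(-9.8995/9.8995) (quadrant-adjusted) = 315°
z = 14(cos 315° + i sin 315°)


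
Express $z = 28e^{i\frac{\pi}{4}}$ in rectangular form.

a = r cos θ = 28 * sqrt(2)/2 = 14*sqrt(2)
b = r sin θ = 28 * sqrt(2)/2 = 14*sqrt(2)
z = 14*sqrt(2) + 14*sqrt(2)i


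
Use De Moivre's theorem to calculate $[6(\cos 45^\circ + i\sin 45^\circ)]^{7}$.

By De Moivre: z^n = r^n(cos(nθ) + i sin(nθ))
= 6^7(cos(7*45°) + i sin(7*45°))
= 279936(cos 315° + i sin 315°)
= 139968*sqrt(2) - 139968*sqrt(2)i


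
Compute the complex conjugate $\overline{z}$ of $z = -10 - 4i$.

If z = a + bi, then conjugate(z) = a - bi
conjugate(-10 - 4i) = -10 + 4i


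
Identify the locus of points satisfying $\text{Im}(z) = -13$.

Im(z) = y where z = x + yi; the equation y = -13 is satisfied by all points with that y-coordinate
Locus: Horizontal line y = -13


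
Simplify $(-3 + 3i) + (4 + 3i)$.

(-3 + 4) + (3 + 3)i = 1 + 6i


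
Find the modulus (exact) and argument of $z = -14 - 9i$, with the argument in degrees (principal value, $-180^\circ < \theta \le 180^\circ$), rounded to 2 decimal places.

|z| = sqrt((-14)^2 + (-9)^2) = sqrt(277)
arg(z) = arctan(b/a) = arctan(-9/-14) (quadrant-adjusted) = -147.26°


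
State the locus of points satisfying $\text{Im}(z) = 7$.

Im(z) = y where z = x + yi; the equation y = 7 is satisfied by all points with that y-coordinate
Locus: Horizontal line y = 7


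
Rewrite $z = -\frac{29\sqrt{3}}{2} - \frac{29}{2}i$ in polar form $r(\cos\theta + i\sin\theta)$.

r = |z| = sqrt(a^2 + b^2) = sqrt((-29*sqrt(3)/2)^2 + (-29/2)^2) = sqrt(2523/4 + 841/4) = sqrt(841) = 29
θ = arctan(b/a) = arctan(-14.5/-25.1147) (quadrant-adjusted) = 210°
z = 29(cos 210° + i sin 210°)


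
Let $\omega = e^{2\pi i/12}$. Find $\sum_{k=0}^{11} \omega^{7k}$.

Let ζ = ω^7 = e^(2πi·7/12). Since 12 ∤ 7, ζ ≠ 1.
Sum = Σ_{k=0}^{11} ζ^k = (ζ^12 - 1)/(ζ - 1) = (ω^{7·12} - 1)/(ζ - 1) = (1 - 1)/(ζ - 1) = 0


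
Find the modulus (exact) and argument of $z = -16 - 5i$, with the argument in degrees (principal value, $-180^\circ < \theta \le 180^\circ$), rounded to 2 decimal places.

|z| = sqrt((-16)^2 + (-5)^2) = sqrt(281)
arg(z) = arctan(b/a) = arctan(-5/-16) (quadrant-adjusted) = -162.65°


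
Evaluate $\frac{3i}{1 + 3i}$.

Multiply numerator and denominator by conjugate (1 - 3i):
= (3i)(1 - 3i) / (1^2 + 3^2)
= (9 + 3i) / 10
= 9/10 + (3/10)i


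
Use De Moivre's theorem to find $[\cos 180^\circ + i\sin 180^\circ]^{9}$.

By De Moivre: z^n = r^n(cos(nθ) + i sin(nθ))
= 1^9(cos(9*180°) + i sin(9*180°))
= 1(cos 180° + i sin 180°)
= -1


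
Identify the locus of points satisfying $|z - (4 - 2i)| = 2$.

|z - z0| = r describes a circle centered at z0 with radius r
Here z0 = 4 - 2i and r = 2
Locus: Circle centered at (4, -2) with radius 2


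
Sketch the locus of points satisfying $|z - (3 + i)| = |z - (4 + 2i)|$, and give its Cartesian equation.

|z - z1| = |z - z2| means z is equidistant from z1 and z2,
i.e. the perpendicular bisector of the segment from (3, 1) to (4, 2) (midpoint (7/2, 3/2)).
With z = x + yi, square both sides:
(x - 3)^2 + (y - 1)^2 = (x - 4)^2 + (y - 2)^2
The x^2 and y^2 terms cancel: 2x + 2y = 20 - 10 = 10
Simplify: x + y = 5
Locus: Perpendicular bisector of the segment from (3, 1) to (4, 2): the line x + y = 5


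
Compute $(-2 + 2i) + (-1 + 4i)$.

(-2 + (-1)) + (2 + 4)i = -3 + 6i


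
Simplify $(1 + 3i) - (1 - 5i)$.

(1 - 1) + (3 - (-5))i = 8i


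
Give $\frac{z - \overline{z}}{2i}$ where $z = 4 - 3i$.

z - conjugate(z) = 2bi
(z - conjugate(z))/(2i) = 2bi/(2i) = b = -3


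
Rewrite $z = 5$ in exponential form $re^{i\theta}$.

r = |z| = sqrt((5)^2 + (0)^2) = sqrt(25 + 0) = sqrt(25) = 5
b = 0 and a > 0, so z lies on the positive real axis: θ = 0
z = 5e^(i*0) = 5


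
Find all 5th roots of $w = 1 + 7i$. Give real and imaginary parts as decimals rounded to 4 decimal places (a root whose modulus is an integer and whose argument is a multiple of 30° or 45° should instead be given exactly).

|w| = sqrt(50) ≈ 7.071068, arg(w) ≈ 81.869898°
Root modulus = sqrt(50)^(1/5) ≈ 1.478758
Root arguments: θ_k = (arg(w) + 360°k)/5 for k = 0, 1, ..., 4
Compute each root as (root modulus)(cos θ_k + i sin θ_k) using full-precision intermediates, then round to 4 decimal places.
Roots: 1.4188 + 0.4169i, 0.0420 + 1.4782i, -1.3928 + 0.4967i, -0.9028 - 1.1712i, 0.8349 - 1.2205i


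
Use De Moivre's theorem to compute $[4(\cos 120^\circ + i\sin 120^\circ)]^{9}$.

By De Moivre: z^n = r^n(cos(nθ) + i sin(nθ))
= 4^9(cos(9*120°) + i sin(9*120°))
= 262144(cos 0° + i sin 0°)
= 262144


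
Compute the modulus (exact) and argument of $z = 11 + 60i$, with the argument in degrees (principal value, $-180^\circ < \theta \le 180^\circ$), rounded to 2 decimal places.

|z| = sqrt(11^2 + 60^2) = 61
arg(z) = arctan(b/a) = arctan(60/11) (quadrant-adjusted) = 79.61°


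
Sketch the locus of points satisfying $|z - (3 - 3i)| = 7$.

|z - z0| = r describes a circle centered at z0 with radius r
Here z0 = 3 - 3i and r = 7
Locus: Circle centered at (3, -3) with radius 7


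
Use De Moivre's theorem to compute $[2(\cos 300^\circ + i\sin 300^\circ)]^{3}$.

By De Moivre: z^n = r^n(cos(nθ) + i sin(nθ))
= 2^3(cos(3*300°) + i sin(3*300°))
= 8(cos 180° + i sin 180°)
= -8


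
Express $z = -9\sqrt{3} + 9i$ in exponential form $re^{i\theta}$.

r = |z| = sqrt((-9*sqrt(3))^2 + (9)^2) = sqrt(243 + 81) = sqrt(324) = 18
θ = arctan(b/a) = arctan(9/-15.5885) (quadrant-adjusted) = 150° = 5π/6
z = 18e^(i*5π/6)


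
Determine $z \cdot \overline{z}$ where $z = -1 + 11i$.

z * conjugate(z) = |z|^2 = a^2 + b^2
= (-1)^2 + 11^2 = 122


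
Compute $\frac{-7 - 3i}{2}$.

Divisor is real, so divide each part by 2:
= -7/2 - (3/2)i


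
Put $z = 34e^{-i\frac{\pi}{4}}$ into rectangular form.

a = r cos θ = 34 * sqrt(2)/2 = 17*sqrt(2)
b = r sin θ = 34 * -sqrt(2)/2 = -17*sqrt(2)
z = 17*sqrt(2) - 17*sqrt(2)i


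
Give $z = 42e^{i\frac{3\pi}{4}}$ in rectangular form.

a = r cos θ = 42 * -sqrt(2)/2 = -21*sqrt(2)
b = r sin θ = 42 * sqrt(2)/2 = 21*sqrt(2)
z = -21*sqrt(2) + 21*sqrt(2)i


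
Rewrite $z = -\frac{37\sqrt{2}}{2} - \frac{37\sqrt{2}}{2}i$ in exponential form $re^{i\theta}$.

r = |z| = sqrt((-37*sqrt(2)/2)^2 + (-37*sqrt(2)/2)^2) = sqrt(1369/2 + 1369/2) = sqrt(1369) = 37
θ = arctan(b/a) = arctan(-26.163/-26.163) (quadrant-adjusted) = 225° = 5π/4
z = 37e^(i*5π/4)


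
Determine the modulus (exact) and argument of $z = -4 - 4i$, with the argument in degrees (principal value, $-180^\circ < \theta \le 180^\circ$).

|z| = sqrt((-4)^2 + (-4)^2) = sqrt(32)
arg(z) = arctan(b/a) = arctan(-4/-4) (quadrant-adjusted) = -135°


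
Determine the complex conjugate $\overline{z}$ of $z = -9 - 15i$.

If z = a + bi, then conjugate(z) = a - bi
conjugate(-9 - 15i) = -9 + 15i


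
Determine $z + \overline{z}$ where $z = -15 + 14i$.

z + conjugate(z) = (a + bi) + (a - bi) = 2a
= 2 * (-15) = -30


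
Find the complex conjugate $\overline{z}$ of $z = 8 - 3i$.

If z = a + bi, then conjugate(z) = a - bi
conjugate(8 - 3i) = 8 + 3i


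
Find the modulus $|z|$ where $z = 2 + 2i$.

|z| = sqrt(a^2 + b^2) = sqrt(2^2 + 2^2) = sqrt(8) = sqrt(8)


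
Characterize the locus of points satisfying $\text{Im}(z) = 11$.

Im(z) = y where z = x + yi; the equation y = 11 is satisfied by all points with that y-coordinate
Locus: Horizontal line y = 11


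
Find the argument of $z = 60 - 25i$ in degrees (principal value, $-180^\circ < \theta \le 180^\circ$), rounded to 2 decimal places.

θ = arctan(b/a) = arctan(-25/60) (quadrant-adjusted) = -22.62°


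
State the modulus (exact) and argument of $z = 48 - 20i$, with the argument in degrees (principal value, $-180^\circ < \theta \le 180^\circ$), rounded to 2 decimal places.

|z| = sqrt(48^2 + (-20)^2) = 52
arg(z) = arctan(b/a) = arctan(-20/48) (quadrant-adjusted) = -22.62°


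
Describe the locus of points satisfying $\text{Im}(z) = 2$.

Im(z) = y where z = x + yi; the equation y = 2 is satisfied by all points with that y-coordinate
Locus: Horizontal line y = 2


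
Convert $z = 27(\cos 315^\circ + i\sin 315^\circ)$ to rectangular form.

a = r cos θ = 27 * sqrt(2)/2 = 27*sqrt(2)/2
b = r sin θ = 27 * -sqrt(2)/2 = -27*sqrt(2)/2
z = 27*sqrt(2)/2 - (27*sqrt(2)/2)i


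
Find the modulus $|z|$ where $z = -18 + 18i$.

|z| = sqrt(a^2 + b^2) = sqrt((-18)^2 + 18^2) = sqrt(648) = sqrt(648)


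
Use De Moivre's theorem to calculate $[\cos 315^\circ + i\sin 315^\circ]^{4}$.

By De Moivre: z^n = r^n(cos(nθ) + i sin(nθ))
= 1^4(cos(4*315°) + i sin(4*315°))
= 1(cos 180° + i sin 180°)
= -1


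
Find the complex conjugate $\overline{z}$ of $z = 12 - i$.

If z = a + bi, then conjugate(z) = a - bi
conjugate(12 - i) = 12 + i


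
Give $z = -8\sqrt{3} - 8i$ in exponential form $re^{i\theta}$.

r = |z| = sqrt((-8*sqrt(3))^2 + (-8)^2) = sqrt(192 + 64) = sqrt(256) = 16
θ = arctan(b/a) = arctan(-8/-13.8564) (quadrant-adjusted) = -150° = -5π/6
z = 16e^(-i*5π/6)


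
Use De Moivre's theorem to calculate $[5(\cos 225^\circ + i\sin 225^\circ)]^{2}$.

By De Moivre: z^n = r^n(cos(nθ) + i sin(nθ))
= 5^2(cos(2*225°) + i sin(2*225°))
= 25(cos 90° + i sin 90°)
= 25i


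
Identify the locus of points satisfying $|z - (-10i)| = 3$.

|z - z0| = r describes a circle centered at z0 with radius r
Here z0 = -10i and r = 3
Locus: Circle centered at (0, -10) with radius 3


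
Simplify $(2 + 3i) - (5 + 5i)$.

(2 - 5) + (3 - 5)i = -3 - 2i


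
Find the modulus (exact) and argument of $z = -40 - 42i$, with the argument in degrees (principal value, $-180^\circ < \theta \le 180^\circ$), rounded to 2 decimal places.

|z| = sqrt((-40)^2 + (-42)^2) = 58
arg(z) = arctan(b/a) = arctan(-42/-40) (quadrant-adjusted) = -133.60°


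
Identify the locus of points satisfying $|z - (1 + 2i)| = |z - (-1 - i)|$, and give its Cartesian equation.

|z - z1| = |z - z2| means z is equidistant from z1 and z2,
i.e. the perpendicular bisector of the segment from (1, 2) to (-1, -1) (midpoint (0, 1/2)).
With z = x + yi, square both sides:
(x - 1)^2 + (y - 2)^2 = (x - (-1))^2 + (y - (-1))^2
The x^2 and y^2 terms cancel: -4x + (-6)y = 2 - 5 = -3
Simplify: 4x + 6y = 3
Locus: Perpendicular bisector of the segment from (1, 2) to (-1, -1): the line 4x + 6y = 3


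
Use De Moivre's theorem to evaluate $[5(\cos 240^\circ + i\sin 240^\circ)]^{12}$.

By De Moivre: z^n = r^n(cos(nθ) + i sin(nθ))
= 5^12(cos(12*240°) + i sin(12*240°))
= 244140625(cos 0° + i sin 0°)
= 244140625


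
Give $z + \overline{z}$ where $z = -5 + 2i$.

z + conjugate(z) = (a + bi) + (a - bi) = 2a
= 2 * (-5) = -10


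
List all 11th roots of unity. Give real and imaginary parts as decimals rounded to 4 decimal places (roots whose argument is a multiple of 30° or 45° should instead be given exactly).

ω_k = e^(2πik/11) = cos(2πk/11) + i sin(2πk/11) for k = 0, 1, ..., 10
Roots: 1, 0.8413 + 0.5406i, 0.4154 + 0.9096i, -0.1423 + 0.9898i, -0.6549 + 0.7557i, -0.9595 + 0.2817i, -0.9595 - 0.2817i, -0.6549 - 0.7557i, -0.1423 - 0.9898i, 0.4154 - 0.9096i, 0.8413 - 0.5406i


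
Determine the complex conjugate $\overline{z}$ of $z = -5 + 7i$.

If z = a + bi, then conjugate(z) = a - bi
conjugate(-5 + 7i) = -5 - 7i


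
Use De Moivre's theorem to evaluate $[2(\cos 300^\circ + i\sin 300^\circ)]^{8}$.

By De Moivre: z^n = r^n(cos(nθ) + i sin(nθ))
= 2^8(cos(8*300°) + i sin(8*300°))
= 256(cos 240° + i sin 240°)
= -128 - 128*sqrt(3)i


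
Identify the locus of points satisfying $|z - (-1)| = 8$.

|z - z0| = r describes a circle centered at z0 with radius r
Here z0 = -1 and r = 8
Locus: Circle centered at (-1, 0) with radius 8


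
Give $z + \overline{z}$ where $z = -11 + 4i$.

z + conjugate(z) = (a + bi) + (a - bi) = 2a
= 2 * (-11) = -22


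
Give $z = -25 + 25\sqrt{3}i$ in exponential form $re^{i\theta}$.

r = |z| = sqrt((-25)^2 + (25*sqrt(3))^2) = sqrt(625 + 1875) = sqrt(2500) = 50
θ = arctan(b/a) = arctan(43.3013/-25) (quadrant-adjusted) = 120° = 2π/3
z = 50e^(i*2π/3)


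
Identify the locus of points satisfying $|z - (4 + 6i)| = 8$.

|z - z0| = r describes a circle centered at z0 with radius r
Here z0 = 4 + 6i and r = 8
Locus: Circle centered at (4, 6) with radius 8


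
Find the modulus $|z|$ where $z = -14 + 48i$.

|z| = sqrt(a^2 + b^2) = sqrt((-14)^2 + 48^2) = sqrt(2500) = 50


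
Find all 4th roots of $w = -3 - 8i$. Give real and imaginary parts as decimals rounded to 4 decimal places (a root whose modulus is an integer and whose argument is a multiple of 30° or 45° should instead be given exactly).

|w| = sqrt(73) ≈ 8.544004, arg(w) ≈ 249.443955°
Root modulus = sqrt(73)^(1/4) ≈ 1.709682
Root arguments: θ_k = (arg(w) + 360°k)/4 for k = 0, 1, ..., 3
Compute each root as (root modulus)(cos θ_k + i sin θ_k) using full-precision intermediates, then round to 4 decimal places.
Roots: 0.7931 + 1.5146i, -1.5146 + 0.7931i, -0.7931 - 1.5146i, 1.5146 - 0.7931i


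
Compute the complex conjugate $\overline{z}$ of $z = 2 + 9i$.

If z = a + bi, then conjugate(z) = a - bi
conjugate(2 + 9i) = 2 - 9i


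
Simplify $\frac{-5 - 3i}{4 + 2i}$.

Multiply numerator and denominator by conjugate (4 - 2i):
= (-5 - 3i)(4 - 2i) / (4^2 + 2^2)
= (-26 - 2i) / 20
Divide through by 2: (-13 - i) / 10
= -13/10 - (1/10)i


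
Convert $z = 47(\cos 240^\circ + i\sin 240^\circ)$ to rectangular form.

a = r cos θ = 47 * -1/2 = -47/2
b = r sin θ = 47 * -sqrt(3)/2 = -47*sqrt(3)/2
z = -47/2 - (47*sqrt(3)/2)i


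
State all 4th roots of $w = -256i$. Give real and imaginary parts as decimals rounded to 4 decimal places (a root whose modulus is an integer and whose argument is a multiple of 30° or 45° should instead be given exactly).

|w| = 256, arg(w) = 270°
Root modulus = 256^(1/4) = 4
Root arguments: θ_k = (270° + 360°k)/4 for k = 0, 1, ..., 3
Compute each root as (root modulus)(cos θ_k + i sin θ_k) using full-precision intermediates, then round to 4 decimal places.
Roots: 1.5307 + 3.6955i, -3.6955 + 1.5307i, -1.5307 - 3.6955i, 3.6955 - 1.5307i


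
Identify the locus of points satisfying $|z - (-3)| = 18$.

|z - z0| = r describes a circle centered at z0 with radius r
Here z0 = -3 and r = 18
Locus: Circle centered at (-3, 0) with radius 18


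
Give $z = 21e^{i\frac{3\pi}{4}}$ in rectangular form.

a = r cos θ = 21 * -sqrt(2)/2 = -21*sqrt(2)/2
b = r sin θ = 21 * sqrt(2)/2 = 21*sqrt(2)/2
z = -21*sqrt(2)/2 + (21*sqrt(2)/2)i


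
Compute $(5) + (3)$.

(5 + 3) + (0 + 0)i = 8


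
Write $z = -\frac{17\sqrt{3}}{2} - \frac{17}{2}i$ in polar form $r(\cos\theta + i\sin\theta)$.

r = |z| = sqrt(a^2 + b^2) = sqrt((-17*sqrt(3)/2)^2 + (-17/2)^2) = sqrt(867/4 + 289/4) = sqrt(289) = 17
θ = arctan(b/a) = arctan(-8.5/-14.7224) (quadrant-adjusted) = 210°
z = 17(cos 210° + i sin 210°)


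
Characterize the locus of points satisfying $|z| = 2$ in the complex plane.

|z| = 2 means sqrt(x^2 + y^2) = 2
This is a circle of radius 2 centered at the origin


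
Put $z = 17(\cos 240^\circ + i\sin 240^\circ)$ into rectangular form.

a = r cos θ = 17 * -1/2 = -17/2
b = r sin θ = 17 * -sqrt(3)/2 = -17*sqrt(3)/2
z = -17/2 - (17*sqrt(3)/2)i


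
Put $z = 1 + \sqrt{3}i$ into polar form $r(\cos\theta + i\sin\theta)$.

r = |z| = sqrt(a^2 + b^2) = sqrt((1)^2 + (sqrt(3))^2) = sqrt(1 + 3) = sqrt(4) = 2
θ = arctan(b/a) = arctan(1.7321/1) (quadrant-adjusted) = 60°
z = 2(cos 60° + i sin 60°)


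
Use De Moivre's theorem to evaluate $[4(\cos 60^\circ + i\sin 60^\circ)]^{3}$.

By De Moivre: z^n = r^n(cos(nθ) + i sin(nθ))
= 4^3(cos(3*60°) + i sin(3*60°))
= 64(cos 180° + i sin 180°)
= -64


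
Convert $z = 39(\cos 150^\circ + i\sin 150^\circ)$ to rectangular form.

a = r cos θ = 39 * -sqrt(3)/2 = -39*sqrt(3)/2
b = r sin θ = 39 * 1/2 = 39/2
z = -39*sqrt(3)/2 + (39/2)i


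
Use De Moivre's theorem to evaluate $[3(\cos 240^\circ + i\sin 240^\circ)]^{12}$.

By De Moivre: z^n = r^n(cos(nθ) + i sin(nθ))
= 3^12(cos(12*240°) + i sin(12*240°))
= 531441(cos 0° + i sin 0°)
= 531441


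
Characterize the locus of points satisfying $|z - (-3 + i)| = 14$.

|z - z0| = r describes a circle centered at z0 with radius r
Here z0 = -3 + i and r = 14
Locus: Circle centered at (-3, 1) with radius 14


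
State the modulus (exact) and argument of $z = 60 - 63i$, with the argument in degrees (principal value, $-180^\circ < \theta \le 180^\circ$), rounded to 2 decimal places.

|z| = sqrt(60^2 + (-63)^2) = 87
arg(z) = arctan(b/a) = arctan(-63/60) (quadrant-adjusted) = -46.40°


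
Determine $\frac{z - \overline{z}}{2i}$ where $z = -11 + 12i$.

z - conjugate(z) = 2bi
(z - conjugate(z))/(2i) = 2bi/(2i) = b = 12


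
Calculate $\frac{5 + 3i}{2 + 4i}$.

Multiply numerator and denominator by conjugate (2 - 4i):
= (5 + 3i)(2 - 4i) / (2^2 + 4^2)
= (22 - 14i) / 20
Divide through by 2: (11 - 7i) / 10
= 11/10 - (7/10)i


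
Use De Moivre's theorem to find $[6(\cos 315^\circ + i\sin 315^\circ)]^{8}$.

By De Moivre: z^n = r^n(cos(nθ) + i sin(nθ))
= 6^8(cos(8*315°) + i sin(8*315°))
= 1679616(cos 0° + i sin 0°)
= 1679616


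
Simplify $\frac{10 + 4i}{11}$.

Divisor is real, so divide each part by 11:
= 10/11 + (4/11)i


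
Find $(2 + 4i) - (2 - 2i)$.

(2 - 2) + (4 - (-2))i = 6i


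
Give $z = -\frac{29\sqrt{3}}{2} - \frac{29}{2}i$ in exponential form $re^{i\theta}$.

r = |z| = sqrt((-29*sqrt(3)/2)^2 + (-29/2)^2) = sqrt(2523/4 + 841/4) = sqrt(841) = 29
θ = arctan(b/a) = arctan(-14.5/-25.1147) (quadrant-adjusted) = -150° = -5π/6
z = 29e^(-i*5π/6)


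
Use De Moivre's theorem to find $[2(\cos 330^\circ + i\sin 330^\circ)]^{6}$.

By De Moivre: z^n = r^n(cos(nθ) + i sin(nθ))
= 2^6(cos(6*330°) + i sin(6*330°))
= 64(cos 180° + i sin 180°)
= -64


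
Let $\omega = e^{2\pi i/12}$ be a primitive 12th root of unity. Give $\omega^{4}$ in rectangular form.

ω^4 = e^(2πi·4/12) = e^(i·2π/3)
= cos(2π/3) + i sin(2π/3)
= -1/2 + (sqrt(3)/2)i


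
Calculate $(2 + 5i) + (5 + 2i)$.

(2 + 5) + (5 + 2)i = 7 + 7i


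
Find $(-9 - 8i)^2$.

(a + bi)^2 = a^2 - b^2 + 2abi
= (-9)^2 - (-8)^2 + 2*(-9)*(-8)i
= 17 + 144i


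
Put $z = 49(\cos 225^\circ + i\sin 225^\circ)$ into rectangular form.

a = r cos θ = 49 * -sqrt(2)/2 = -49*sqrt(2)/2
b = r sin θ = 49 * -sqrt(2)/2 = -49*sqrt(2)/2
z = -49*sqrt(2)/2 - (49*sqrt(2)/2)i


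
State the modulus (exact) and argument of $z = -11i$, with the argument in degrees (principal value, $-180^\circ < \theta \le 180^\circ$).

|z| = sqrt(0^2 + (-11)^2) = 11
a = 0 and b < 0, so z lies on the negative imaginary axis: arg(z) = -90°


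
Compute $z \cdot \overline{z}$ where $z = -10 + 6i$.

z * conjugate(z) = |z|^2 = a^2 + b^2
= (-10)^2 + 6^2 = 136


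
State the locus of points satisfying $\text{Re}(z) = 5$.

Re(z) = x where z = x + yi; the equation x = 5 is satisfied by all points with that x-coordinate
Locus: Vertical line x = 5


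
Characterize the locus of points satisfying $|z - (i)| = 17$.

|z - z0| = r describes a circle centered at z0 with radius r
Here z0 = i and r = 17
Locus: Circle centered at (0, 1) with radius 17


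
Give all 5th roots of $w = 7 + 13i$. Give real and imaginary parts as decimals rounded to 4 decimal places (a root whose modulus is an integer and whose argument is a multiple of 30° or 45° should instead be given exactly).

|w| = sqrt(218) ≈ 14.764823, arg(w) ≈ 61.699244°
Root modulus = sqrt(218)^(1/5) ≈ 1.713348
Root arguments: θ_k = (arg(w) + 360°k)/5 for k = 0, 1, ..., 4
Compute each root as (root modulus)(cos θ_k + i sin θ_k) using full-precision intermediates, then round to 4 decimal places.
Roots: 1.6738 + 0.3662i, 0.1690 + 1.7050i, -1.5693 + 0.6876i, -1.1389 - 1.2800i, 0.8655 - 1.4787i


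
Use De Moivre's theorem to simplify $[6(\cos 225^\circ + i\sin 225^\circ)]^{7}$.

By De Moivre: z^n = r^n(cos(nθ) + i sin(nθ))
= 6^7(cos(7*225°) + i sin(7*225°))
= 279936(cos 135° + i sin 135°)
= -139968*sqrt(2) + 139968*sqrt(2)i


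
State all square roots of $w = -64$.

|w| = 64, arg(w) = 180°
Root modulus = 64^(1/2) = 8
Root arguments: θ_k = (180° + 360°k)/2 for k = 0, 1, ..., 1
Roots: 8i, -8i


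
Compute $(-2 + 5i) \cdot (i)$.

(a1*a2 - b1*b2) + (a1*b2 + b1*a2)i
= (0 - 5) + (-2 + 0)i
= -5 - 2i


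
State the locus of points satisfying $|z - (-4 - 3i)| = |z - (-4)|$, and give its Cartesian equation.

|z - z1| = |z - z2| means z is equidistant from z1 and z2,
i.e. the perpendicular bisector of the segment from (-4, -3) to (-4, 0) (midpoint (-4, -3/2)).
With z = x + yi, square both sides:
(x - (-4))^2 + (y - (-3))^2 = (x - (-4))^2 + (y - 0)^2
The x^2 and y^2 terms cancel: 0x + 6y = 16 - 25 = -9
Simplify: y = -3/2
Locus: Perpendicular bisector of the segment from (-4, -3) to (-4, 0): the line y = -3/2


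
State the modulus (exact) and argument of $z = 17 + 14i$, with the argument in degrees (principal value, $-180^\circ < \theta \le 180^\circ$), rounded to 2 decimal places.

|z| = sqrt(17^2 + 14^2) = sqrt(485)
arg(z) = arctan(b/a) = arctan(14/17) (quadrant-adjusted) = 39.47°


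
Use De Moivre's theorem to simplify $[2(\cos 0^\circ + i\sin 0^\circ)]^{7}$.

By De Moivre: z^n = r^n(cos(nθ) + i sin(nθ))
= 2^7(cos(7*0°) + i sin(7*0°))
= 128(cos 0° + i sin 0°)
= 128


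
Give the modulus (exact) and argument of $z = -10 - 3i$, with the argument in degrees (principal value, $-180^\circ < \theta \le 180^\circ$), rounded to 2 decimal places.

|z| = sqrt((-10)^2 + (-3)^2) = sqrt(109)
arg(z) = arctan(b/a) = arctan(-3/-10) (quadrant-adjusted) = -163.30°


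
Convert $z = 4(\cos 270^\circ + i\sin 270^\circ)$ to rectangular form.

a = r cos θ = 4 * 0 = 0
b = r sin θ = 4 * -1 = -4
z = -4i


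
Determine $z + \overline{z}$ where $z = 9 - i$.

z + conjugate(z) = (a + bi) + (a - bi) = 2a
= 2 * 9 = 18


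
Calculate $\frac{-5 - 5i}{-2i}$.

Multiply numerator and denominator by conjugate (2i):
= (-5 - 5i)(2i) / (0^2 + (-2)^2)
= (10 - 10i) / 4
Divide through by 2: (5 - 5i) / 2
= 5/2 - (5/2)i


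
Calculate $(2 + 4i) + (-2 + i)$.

(2 + (-2)) + (4 + 1)i = 5i


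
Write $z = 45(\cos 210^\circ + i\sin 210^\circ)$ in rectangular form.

a = r cos θ = 45 * -sqrt(3)/2 = -45*sqrt(3)/2
b = r sin θ = 45 * -1/2 = -45/2
z = -45*sqrt(3)/2 - (45/2)i


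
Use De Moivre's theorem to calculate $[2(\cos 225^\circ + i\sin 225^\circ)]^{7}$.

By De Moivre: z^n = r^n(cos(nθ) + i sin(nθ))
= 2^7(cos(7*225°) + i sin(7*225°))
= 128(cos 135° + i sin 135°)
= -64*sqrt(2) + 64*sqrt(2)i


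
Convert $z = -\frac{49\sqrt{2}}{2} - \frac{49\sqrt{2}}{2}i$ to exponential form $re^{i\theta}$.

r = |z| = sqrt((-49*sqrt(2)/2)^2 + (-49*sqrt(2)/2)^2) = sqrt(2401/2 + 2401/2) = sqrt(2401) = 49
θ = arctan(b/a) = arctan(-34.6482/-34.6482) (quadrant-adjusted) = 225° = 5π/4
z = 49e^(i*5π/4)


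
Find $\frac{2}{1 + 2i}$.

Multiply numerator and denominator by conjugate (1 - 2i):
= (2)(1 - 2i) / (1^2 + 2^2)
= (2 - 4i) / 5
= 2/5 - (4/5)i


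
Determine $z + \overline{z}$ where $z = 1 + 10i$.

z + conjugate(z) = (a + bi) + (a - bi) = 2a
= 2 * 1 = 2


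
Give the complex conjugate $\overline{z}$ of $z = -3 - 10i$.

If z = a + bi, then conjugate(z) = a - bi
conjugate(-3 - 10i) = -3 + 10i


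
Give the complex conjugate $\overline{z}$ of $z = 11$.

If z = a + bi, then conjugate(z) = a - bi
conjugate(11) = 11


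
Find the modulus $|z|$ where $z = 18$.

|z| = sqrt(a^2 + b^2) = sqrt(18^2 + 0^2) = sqrt(324) = 18


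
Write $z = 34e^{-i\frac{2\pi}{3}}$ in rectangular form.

a = r cos θ = 34 * -1/2 = -17
b = r sin θ = 34 * -sqrt(3)/2 = -17*sqrt(3)
z = -17 - 17*sqrt(3)i


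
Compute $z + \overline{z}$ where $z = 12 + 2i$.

z + conjugate(z) = (a + bi) + (a - bi) = 2a
= 2 * 12 = 24


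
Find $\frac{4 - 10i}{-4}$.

Divisor is real, so divide each part by -4:
= -1 + (5/2)i


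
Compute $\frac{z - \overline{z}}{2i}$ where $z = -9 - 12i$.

z - conjugate(z) = 2bi
(z - conjugate(z))/(2i) = 2bi/(2i) = b = -12


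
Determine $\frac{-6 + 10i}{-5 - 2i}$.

Multiply numerator and denominator by conjugate (-5 + 2i):
= (-6 + 10i)(-5 + 2i) / ((-5)^2 + (-2)^2)
= (10 - 62i) / 29
= 10/29 - (62/29)i


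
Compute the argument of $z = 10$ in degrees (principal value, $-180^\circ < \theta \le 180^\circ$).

b = 0 and a > 0, so z lies on the positive real axis: θ = 0°


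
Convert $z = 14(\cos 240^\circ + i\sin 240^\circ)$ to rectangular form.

a = r cos θ = 14 * -1/2 = -7
b = r sin θ = 14 * -sqrt(3)/2 = -7*sqrt(3)
z = -7 - 7*sqrt(3)i


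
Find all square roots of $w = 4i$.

|w| = 4, arg(w) = 90°
Root modulus = 4^(1/2) = 2
Root arguments: θ_k = (90° + 360°k)/2 for k = 0, 1, ..., 1
Roots: sqrt(2) + sqrt(2)i, -sqrt(2) - sqrt(2)i


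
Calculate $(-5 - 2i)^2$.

(a + bi)^2 = a^2 - b^2 + 2abi
= (-5)^2 - (-2)^2 + 2*(-5)*(-2)i
= 21 + 20i


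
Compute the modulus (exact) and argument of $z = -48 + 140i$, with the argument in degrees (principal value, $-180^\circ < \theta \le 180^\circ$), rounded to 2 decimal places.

|z| = sqrt((-48)^2 + 140^2) = 148
arg(z) = arctan(b/a) = arctan(140/-48) (quadrant-adjusted) = 108.92°


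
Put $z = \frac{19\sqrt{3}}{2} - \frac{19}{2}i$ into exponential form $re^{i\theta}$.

r = |z| = sqrt((19*sqrt(3)/2)^2 + (-19/2)^2) = sqrt(1083/4 + 361/4) = sqrt(361) = 19
θ = arctan(b/a) = arctan(-9.5/16.4545) (quadrant-adjusted) = -30° = -π/6
z = 19e^(-i*π/6)


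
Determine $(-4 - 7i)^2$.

(a + bi)^2 = a^2 - b^2 + 2abi
= (-4)^2 - (-7)^2 + 2*(-4)*(-7)i
= -33 + 56i


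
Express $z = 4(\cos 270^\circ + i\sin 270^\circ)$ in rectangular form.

a = r cos θ = 4 * 0 = 0
b = r sin θ = 4 * -1 = -4
z = -4i


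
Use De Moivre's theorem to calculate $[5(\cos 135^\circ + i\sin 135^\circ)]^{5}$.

By De Moivre: z^n = r^n(cos(nθ) + i sin(nθ))
= 5^5(cos(5*135°) + i sin(5*135°))
= 3125(cos 315° + i sin 315°)
= 3125*sqrt(2)/2 - (3125*sqrt(2)/2)i


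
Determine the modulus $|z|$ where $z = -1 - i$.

|z| = sqrt(a^2 + b^2) = sqrt((-1)^2 + (-1)^2) = sqrt(2) = sqrt(2)


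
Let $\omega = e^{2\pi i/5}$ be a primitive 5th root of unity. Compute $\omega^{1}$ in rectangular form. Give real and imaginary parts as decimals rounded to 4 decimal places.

ω^1 = e^(2πi·1/5) = e^(i·2π/5)
= cos(2π/5) + i sin(2π/5)
= 0.3090 + 0.9511i


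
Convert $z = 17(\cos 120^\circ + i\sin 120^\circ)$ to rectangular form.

a = r cos θ = 17 * -1/2 = -17/2
b = r sin θ = 17 * sqrt(3)/2 = 17*sqrt(3)/2
z = -17/2 + (17*sqrt(3)/2)i


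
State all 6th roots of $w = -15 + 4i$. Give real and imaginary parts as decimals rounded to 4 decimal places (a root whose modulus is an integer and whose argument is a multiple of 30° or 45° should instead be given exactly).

|w| = sqrt(241) ≈ 15.524175, arg(w) ≈ 165.068583°
Root modulus = sqrt(241)^(1/6) ≈ 1.579434
Root arguments: θ_k = (arg(w) + 360°k)/6 for k = 0, 1, ..., 5
Compute each root as (root modulus)(cos θ_k + i sin θ_k) using full-precision intermediates, then round to 4 decimal places.
Roots: 1.4008 + 0.7296i, 0.0686 + 1.5779i, -1.3323 + 0.8484i, -1.4008 - 0.7296i, -0.0686 - 1.5779i, 1.3323 - 0.8484i


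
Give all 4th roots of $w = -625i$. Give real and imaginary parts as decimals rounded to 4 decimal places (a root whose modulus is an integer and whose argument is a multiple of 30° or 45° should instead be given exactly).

|w| = 625, arg(w) = 270°
Root modulus = 625^(1/4) = 5
Root arguments: θ_k = (270° + 360°k)/4 for k = 0, 1, ..., 3
Compute each root as (root modulus)(cos θ_k + i sin θ_k) using full-precision intermediates, then round to 4 decimal places.
Roots: 1.9134 + 4.6194i, -4.6194 + 1.9134i, -1.9134 - 4.6194i, 4.6194 - 1.9134i


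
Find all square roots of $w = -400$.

|w| = 400, arg(w) = 180°
Root modulus = 400^(1/2) = 20
Root arguments: θ_k = (180° + 360°k)/2 for k = 0, 1, ..., 1
Roots: 20i, -20i


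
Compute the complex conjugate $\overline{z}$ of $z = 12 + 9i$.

If z = a + bi, then conjugate(z) = a - bi
conjugate(12 + 9i) = 12 - 9i


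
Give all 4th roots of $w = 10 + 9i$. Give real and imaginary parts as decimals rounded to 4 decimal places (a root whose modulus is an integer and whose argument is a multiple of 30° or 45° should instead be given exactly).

|w| = sqrt(181) ≈ 13.453624, arg(w) ≈ 41.987212°
Root modulus = sqrt(181)^(1/4) ≈ 1.915181
Root arguments: θ_k = (arg(w) + 360°k)/4 for k = 0, 1, ..., 3
Compute each root as (root modulus)(cos θ_k + i sin θ_k) using full-precision intermediates, then round to 4 decimal places.
Roots: 1.8831 + 0.3489i, -0.3489 + 1.8831i, -1.8831 - 0.3489i, 0.3489 - 1.8831i


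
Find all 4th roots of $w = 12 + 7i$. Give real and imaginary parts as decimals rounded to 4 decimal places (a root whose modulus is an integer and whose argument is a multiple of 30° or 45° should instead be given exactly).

|w| = sqrt(193) ≈ 13.892444, arg(w) ≈ 30.256437°
Root modulus = sqrt(193)^(1/4) ≈ 1.930610
Root arguments: θ_k = (arg(w) + 360°k)/4 for k = 0, 1, ..., 3
Compute each root as (root modulus)(cos θ_k + i sin θ_k) using full-precision intermediates, then round to 4 decimal places.
Roots: 1.9138 + 0.2541i, -0.2541 + 1.9138i, -1.9138 - 0.2541i, 0.2541 - 1.9138i


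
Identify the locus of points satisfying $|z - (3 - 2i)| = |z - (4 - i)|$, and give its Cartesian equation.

|z - z1| = |z - z2| means z is equidistant from z1 and z2,
i.e. the perpendicular bisector of the segment from (3, -2) to (4, -1) (midpoint (7/2, -3/2)).
With z = x + yi, square both sides:
(x - 3)^2 + (y - (-2))^2 = (x - 4)^2 + (y - (-1))^2
The x^2 and y^2 terms cancel: 2x + 2y = 17 - 13 = 4
Simplify: x + y = 2
Locus: Perpendicular bisector of the segment from (3, -2) to (4, -1): the line x + y = 2


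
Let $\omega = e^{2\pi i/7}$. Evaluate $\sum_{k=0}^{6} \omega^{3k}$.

Let ζ = ω^3 = e^(2πi·3/7). Since 7 ∤ 3, ζ ≠ 1.
Sum = Σ_{k=0}^{6} ζ^k = (ζ^7 - 1)/(ζ - 1) = (ω^{3·7} - 1)/(ζ - 1) = (1 - 1)/(ζ - 1) = 0


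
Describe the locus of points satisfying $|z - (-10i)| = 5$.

|z - z0| = r describes a circle centered at z0 with radius r
Here z0 = -10i and r = 5
Locus: Circle centered at (0, -10) with radius 5


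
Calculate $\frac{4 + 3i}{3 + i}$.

Multiply numerator and denominator by conjugate (3 - i):
= (4 + 3i)(3 - i) / (3^2 + 1^2)
= (15 + 5i) / 10
Divide through by 5: (3 + i) / 2
= 3/2 + (1/2)i


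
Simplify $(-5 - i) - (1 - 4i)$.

(-5 - 1) + (-1 - (-4))i = -6 + 3i


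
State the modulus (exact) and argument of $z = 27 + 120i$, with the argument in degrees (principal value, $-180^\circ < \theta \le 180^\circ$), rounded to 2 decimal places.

|z| = sqrt(27^2 + 120^2) = 123
arg(z) = arctan(b/a) = arctan(120/27) (quadrant-adjusted) = 77.32°


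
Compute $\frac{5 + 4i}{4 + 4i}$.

Multiply numerator and denominator by conjugate (4 - 4i):
= (5 + 4i)(4 - 4i) / (4^2 + 4^2)
= (36 - 4i) / 32
Divide through by 4: (9 - i) / 8
= 9/8 - (1/8)i


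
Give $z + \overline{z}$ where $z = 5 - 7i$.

z + conjugate(z) = (a + bi) + (a - bi) = 2a
= 2 * 5 = 10


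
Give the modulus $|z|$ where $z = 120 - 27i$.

|z| = sqrt(a^2 + b^2) = sqrt(120^2 + (-27)^2) = sqrt(15129) = 123


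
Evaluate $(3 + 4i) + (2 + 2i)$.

(3 + 2) + (4 + 2)i = 5 + 6i


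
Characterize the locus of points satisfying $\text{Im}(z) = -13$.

Im(z) = y where z = x + yi; the equation y = -13 is satisfied by all points with that y-coordinate
Locus: Horizontal line y = -13


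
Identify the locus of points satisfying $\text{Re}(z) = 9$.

Re(z) = x where z = x + yi; the equation x = 9 is satisfied by all points with that x-coordinate
Locus: Vertical line x = 9


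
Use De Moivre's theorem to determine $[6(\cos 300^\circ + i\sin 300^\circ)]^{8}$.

By De Moivre: z^n = r^n(cos(nθ) + i sin(nθ))
= 6^8(cos(8*300°) + i sin(8*300°))
= 1679616(cos 240° + i sin 240°)
= -839808 - 839808*sqrt(3)i


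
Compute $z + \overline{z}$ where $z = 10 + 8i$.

z + conjugate(z) = (a + bi) + (a - bi) = 2a
= 2 * 10 = 20


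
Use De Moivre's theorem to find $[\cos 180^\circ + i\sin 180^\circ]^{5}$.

By De Moivre: z^n = r^n(cos(nθ) + i sin(nθ))
= 1^5(cos(5*180°) + i sin(5*180°))
= 1(cos 180° + i sin 180°)
= -1


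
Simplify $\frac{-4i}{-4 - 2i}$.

Multiply numerator and denominator by conjugate (-4 + 2i):
= (-4i)(-4 + 2i) / ((-4)^2 + (-2)^2)
= (8 + 16i) / 20
Divide through by 4: (2 + 4i) / 5
= 2/5 + (4/5)i


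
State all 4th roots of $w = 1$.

|w| = 1, arg(w) = 0°
Root modulus = 1^(1/4) = 1
Root arguments: θ_k = (0° + 360°k)/4 for k = 0, 1, ..., 3
Roots: 1, i, -1, -i


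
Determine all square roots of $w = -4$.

|w| = 4, arg(w) = 180°
Root modulus = 4^(1/2) = 2
Root arguments: θ_k = (180° + 360°k)/2 for k = 0, 1, ..., 1
Roots: 2i, -2i


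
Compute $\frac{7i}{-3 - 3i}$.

Multiply numerator and denominator by conjugate (-3 + 3i):
= (7i)(-3 + 3i) / ((-3)^2 + (-3)^2)
= (-21 - 21i) / 18
Divide through by 3: (-7 - 7i) / 6
= -7/6 - (7/6)i


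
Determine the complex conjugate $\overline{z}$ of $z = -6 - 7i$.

If z = a + bi, then conjugate(z) = a - bi
conjugate(-6 - 7i) = -6 + 7i


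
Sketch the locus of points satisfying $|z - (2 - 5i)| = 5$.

|z - z0| = r describes a circle centered at z0 with radius r
Here z0 = 2 - 5i and r = 5
Locus: Circle centered at (2, -5) with radius 5


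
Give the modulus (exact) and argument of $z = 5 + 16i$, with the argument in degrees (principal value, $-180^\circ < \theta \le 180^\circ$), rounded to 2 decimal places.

|z| = sqrt(5^2 + 16^2) = sqrt(281)
arg(z) = arctan(b/a) = arctan(16/5) (quadrant-adjusted) = 72.65°


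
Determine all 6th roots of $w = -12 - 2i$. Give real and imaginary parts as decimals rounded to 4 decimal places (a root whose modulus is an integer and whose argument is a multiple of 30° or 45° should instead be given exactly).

|w| = sqrt(148) ≈ 12.165525, arg(w) ≈ 189.462322°
Root modulus = sqrt(148)^(1/6) ≈ 1.516544
Root arguments: θ_k = (arg(w) + 360°k)/6 for k = 0, 1, ..., 5
Compute each root as (root modulus)(cos θ_k + i sin θ_k) using full-precision intermediates, then round to 4 decimal places.
Roots: 1.2920 + 0.7941i, -0.0417 + 1.5160i, -1.3337 + 0.7218i, -1.2920 - 0.7941i, 0.0417 - 1.5160i, 1.3337 - 0.7218i


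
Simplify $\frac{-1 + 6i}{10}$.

Divisor is real, so divide each part by 10:
= -1/10 + (3/5)i


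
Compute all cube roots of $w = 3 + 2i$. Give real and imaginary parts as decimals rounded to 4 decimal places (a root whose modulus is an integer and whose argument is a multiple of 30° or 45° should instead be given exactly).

|w| = sqrt(13) ≈ 3.605551, arg(w) ≈ 33.690068°
Root modulus = sqrt(13)^(1/3) ≈ 1.533406
Root arguments: θ_k = (arg(w) + 360°k)/3 for k = 0, 1, ..., 2
Compute each root as (root modulus)(cos θ_k + i sin θ_k) using full-precision intermediates, then round to 4 decimal places.
Roots: 1.5040 + 0.2986i, -1.0106 + 1.1532i, -0.4934 - 1.4519i


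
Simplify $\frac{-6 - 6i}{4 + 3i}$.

Multiply numerator and denominator by conjugate (4 - 3i):
= (-6 - 6i)(4 - 3i) / (4^2 + 3^2)
= (-42 - 6i) / 25
= -42/25 - (6/25)i


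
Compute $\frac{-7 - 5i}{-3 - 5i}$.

Multiply numerator and denominator by conjugate (-3 + 5i):
= (-7 - 5i)(-3 + 5i) / ((-3)^2 + (-5)^2)
= (46 - 20i) / 34
Divide through by 2: (23 - 10i) / 17
= 23/17 - (10/17)i


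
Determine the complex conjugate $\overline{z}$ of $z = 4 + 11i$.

If z = a + bi, then conjugate(z) = a - bi
conjugate(4 + 11i) = 4 - 11i


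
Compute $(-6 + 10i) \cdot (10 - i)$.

(a1*a2 - b1*b2) + (a1*b2 + b1*a2)i
= (-60 - (-10)) + (6 + 100)i
= -50 + 106i


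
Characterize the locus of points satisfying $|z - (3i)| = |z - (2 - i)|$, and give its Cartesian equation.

|z - z1| = |z - z2| means z is equidistant from z1 and z2,
i.e. the perpendicular bisector of the segment from (0, 3) to (2, -1) (midpoint (1, 1)).
With z = x + yi, square both sides:
(x - 0)^2 + (y - 3)^2 = (x - 2)^2 + (y - (-1))^2
The x^2 and y^2 terms cancel: 4x + (-8)y = 5 - 9 = -4
Simplify: x - 2y = -1
Locus: Perpendicular bisector of the segment from (0, 3) to (2, -1): the line x - 2y = -1


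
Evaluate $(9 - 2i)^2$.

(a + bi)^2 = a^2 - b^2 + 2abi
= 9^2 - (-2)^2 + 2*9*(-2)i
= 77 - 36i


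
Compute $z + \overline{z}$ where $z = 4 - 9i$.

z + conjugate(z) = (a + bi) + (a - bi) = 2a
= 2 * 4 = 8


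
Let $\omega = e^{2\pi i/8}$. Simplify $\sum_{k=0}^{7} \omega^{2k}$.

Let ζ = ω^2 = e^(2πi·2/8). Since 8 ∤ 2, ζ ≠ 1.
Sum = Σ_{k=0}^{7} ζ^k = (ζ^8 - 1)/(ζ - 1) = (ω^{2·8} - 1)/(ζ - 1) = (1 - 1)/(ζ - 1) = 0


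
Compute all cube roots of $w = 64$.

|w| = 64, arg(w) = 0°
Root modulus = 64^(1/3) = 4
Root arguments: θ_k = (0° + 360°k)/3 for k = 0, 1, ..., 2
Roots: 4, -2 + 2*sqrt(3)i, -2 - 2*sqrt(3)i


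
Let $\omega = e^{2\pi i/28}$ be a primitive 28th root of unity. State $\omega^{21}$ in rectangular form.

ω^21 = e^(2πi·21/28) = e^(i·3π/2)
= cos(3π/2) + i sin(3π/2)
= -i


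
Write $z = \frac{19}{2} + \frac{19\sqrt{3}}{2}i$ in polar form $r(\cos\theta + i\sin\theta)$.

r = |z| = sqrt(a^2 + b^2) = sqrt((19/2)^2 + (19*sqrt(3)/2)^2) = sqrt(361/4 + 1083/4) = sqrt(361) = 19
θ = arctan(b/a) = arctan(16.4545/9.5) (quadrant-adjusted) = 60°
z = 19(cos 60° + i sin 60°)


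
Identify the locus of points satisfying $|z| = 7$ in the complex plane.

|z| = 7 means sqrt(x^2 + y^2) = 7
This is a circle of radius 7 centered at the origin
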